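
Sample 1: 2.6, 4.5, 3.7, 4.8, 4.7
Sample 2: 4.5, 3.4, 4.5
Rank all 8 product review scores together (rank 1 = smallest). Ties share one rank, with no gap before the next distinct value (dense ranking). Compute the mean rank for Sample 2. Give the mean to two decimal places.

3.33

Sorted (ascending): 2.6, 3.4, 3.7, 4.5, 4.5, 4.5, 4.7, 4.8
The 3 values of 4.5 share dense rank 4.
Remaining distinct values take the next consecutive integers.
Sample 2 values → pooled ranks: 4.5→4, 3.4→2, 4.5→4
Mean rank = (4 + 2 + 4) / 3 = 3.33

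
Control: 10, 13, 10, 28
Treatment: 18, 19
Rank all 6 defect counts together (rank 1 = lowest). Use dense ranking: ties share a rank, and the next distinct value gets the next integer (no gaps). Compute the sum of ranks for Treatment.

7

Sorted (ascending): 10, 10, 13, 18, 19, 28
The 2 values of 10 share dense rank 1.
Remaining distinct values take the next consecutive integers.
Treatment values → pooled ranks: 18→3, 19→4
Rank sum = 3 + 4 = 7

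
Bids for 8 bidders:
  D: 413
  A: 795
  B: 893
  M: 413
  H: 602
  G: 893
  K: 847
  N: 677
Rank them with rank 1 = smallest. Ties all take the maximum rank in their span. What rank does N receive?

4

Sorted (ascending): 413, 413, 602, 677, 795, 847, 893, 893
The 2 values of 413 occupy positions 1–2 → each gets rank 2.
The 2 values of 893 occupy positions 7–8 → each gets rank 8.
N has value 677 → rank 4.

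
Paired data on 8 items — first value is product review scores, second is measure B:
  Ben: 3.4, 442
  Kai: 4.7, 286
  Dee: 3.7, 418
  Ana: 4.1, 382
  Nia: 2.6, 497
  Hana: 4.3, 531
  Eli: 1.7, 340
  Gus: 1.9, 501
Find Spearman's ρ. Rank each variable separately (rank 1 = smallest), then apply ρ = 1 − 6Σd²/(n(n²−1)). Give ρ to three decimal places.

Ranks of variable 1: 4, 8, 5, 6, 3, 7, 1, 2
Ranks of variable 2: 5, 1, 4, 3, 6, 8, 2, 7
d = r₁ − r₂: -1, 7, 1, 3, -3, -1, -1, -5
d²: 1, 49, 1, 9, 9, 1, 1, 25; Σd² = 96
ρ = 1 − 6·96/(8·63) = 1 − 576/504 = -0.143

-0.143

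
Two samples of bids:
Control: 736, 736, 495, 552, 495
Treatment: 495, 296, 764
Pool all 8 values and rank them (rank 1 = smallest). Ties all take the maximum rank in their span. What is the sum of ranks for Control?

Sorted (ascending): 296, 495, 495, 495, 552, 736, 736, 764
The 3 values of 495 occupy positions 2–4 → each gets rank 4.
The 2 values of 736 occupy positions 6–7 → each gets rank 7.
Control values → pooled ranks: 736→7, 736→7, 495→4, 552→5, 495→4
Rank sum = 7 + 7 + 4 + 5 + 4 = 27

27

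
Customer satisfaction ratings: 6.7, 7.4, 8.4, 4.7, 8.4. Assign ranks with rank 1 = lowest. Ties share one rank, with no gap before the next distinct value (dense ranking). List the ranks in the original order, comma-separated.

Sorted (ascending): 4.7, 6.7, 7.4, 8.4, 8.4
The 2 values of 8.4 share dense rank 4.
Remaining distinct values take the next consecutive integers.

2, 3, 4, 1, 4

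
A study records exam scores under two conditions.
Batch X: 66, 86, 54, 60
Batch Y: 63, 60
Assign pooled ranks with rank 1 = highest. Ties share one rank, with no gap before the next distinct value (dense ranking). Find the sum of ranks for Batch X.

Sorted (descending): 86, 66, 63, 60, 60, 54
The 2 values of 60 share dense rank 4.
Remaining distinct values take the next consecutive integers.
Batch X values → pooled ranks: 66→2, 86→1, 54→5, 60→4
Rank sum = 2 + 1 + 5 + 4 = 12

12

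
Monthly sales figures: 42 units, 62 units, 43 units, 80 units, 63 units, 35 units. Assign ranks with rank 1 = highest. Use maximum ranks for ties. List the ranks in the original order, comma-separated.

5, 3, 4, 1, 2, 6

Sorted (descending): 80, 63, 62, 43, 42, 35
No ties — each value takes its position as its rank.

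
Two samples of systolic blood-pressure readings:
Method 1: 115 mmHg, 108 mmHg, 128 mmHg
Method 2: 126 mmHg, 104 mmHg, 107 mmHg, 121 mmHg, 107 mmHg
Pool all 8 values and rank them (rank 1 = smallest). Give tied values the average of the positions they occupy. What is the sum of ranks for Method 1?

17

Sorted (ascending): 104, 107, 107, 108, 115, 121, 126, 128
The 2 values of 107 occupy positions 2–3 → average rank (2+3)/2 = 2.5.
Method 1 values → pooled ranks: 115→5, 108→4, 128→8
Rank sum = 5 + 4 + 8 = 17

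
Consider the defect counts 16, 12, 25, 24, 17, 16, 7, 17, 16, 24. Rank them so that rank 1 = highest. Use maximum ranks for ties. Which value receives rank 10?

Sorted (descending): 25, 24, 24, 17, 17, 16, 16, 16, 12, 7
The 2 values of 24 occupy positions 2–3 → each gets rank 3.
The 2 values of 17 occupy positions 4–5 → each gets rank 5.
The 3 values of 16 occupy positions 6–8 → each gets rank 8.
Rank 10 → value 7.

7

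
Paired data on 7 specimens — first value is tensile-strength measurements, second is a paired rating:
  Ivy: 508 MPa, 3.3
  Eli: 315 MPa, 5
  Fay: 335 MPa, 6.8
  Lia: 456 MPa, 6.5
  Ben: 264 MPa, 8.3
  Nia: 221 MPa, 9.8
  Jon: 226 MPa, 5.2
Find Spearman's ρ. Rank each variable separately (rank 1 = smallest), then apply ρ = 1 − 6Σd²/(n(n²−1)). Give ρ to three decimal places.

-0.607

Ranks of variable 1: 7, 4, 5, 6, 3, 1, 2
Ranks of variable 2: 1, 2, 5, 4, 6, 7, 3
d = r₁ − r₂: 6, 2, 0, 2, -3, -6, -1
d²: 36, 4, 0, 4, 9, 36, 1; Σd² = 90
ρ = 1 − 6·90/(7·48) = 1 − 540/336 = -0.607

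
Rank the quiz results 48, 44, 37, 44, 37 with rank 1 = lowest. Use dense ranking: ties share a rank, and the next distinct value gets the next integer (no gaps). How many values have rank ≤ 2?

Sorted (ascending): 37, 37, 44, 44, 48
The 2 values of 37 share dense rank 1.
The 2 values of 44 share dense rank 2.
Remaining distinct values take the next consecutive integers.
Ranks ≤ 2: {1, 1, 2, 2} → 4 values.

4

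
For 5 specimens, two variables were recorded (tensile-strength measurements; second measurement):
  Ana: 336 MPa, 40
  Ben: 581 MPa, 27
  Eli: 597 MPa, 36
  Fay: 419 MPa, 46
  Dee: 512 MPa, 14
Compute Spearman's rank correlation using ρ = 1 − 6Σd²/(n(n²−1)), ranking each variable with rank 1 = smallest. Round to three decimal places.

Ranks of variable 1: 1, 4, 5, 2, 3
Ranks of variable 2: 4, 2, 3, 5, 1
d = r₁ − r₂: -3, 2, 2, -3, 2
d²: 9, 4, 4, 9, 4; Σd² = 30
ρ = 1 − 6·30/(5·24) = 1 − 180/120 = -0.500

-0.500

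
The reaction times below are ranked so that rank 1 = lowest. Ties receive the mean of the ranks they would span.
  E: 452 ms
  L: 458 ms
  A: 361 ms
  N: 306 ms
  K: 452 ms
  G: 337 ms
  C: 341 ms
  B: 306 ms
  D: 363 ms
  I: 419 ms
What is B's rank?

1.5

Sorted (ascending): 306, 306, 337, 341, 361, 363, 419, 452, 452, 458
The 2 values of 306 occupy positions 1–2 → average rank (1+2)/2 = 1.5.
The 2 values of 452 occupy positions 8–9 → average rank (8+9)/2 = 8.5.
B has value 306 ms → rank 1.5.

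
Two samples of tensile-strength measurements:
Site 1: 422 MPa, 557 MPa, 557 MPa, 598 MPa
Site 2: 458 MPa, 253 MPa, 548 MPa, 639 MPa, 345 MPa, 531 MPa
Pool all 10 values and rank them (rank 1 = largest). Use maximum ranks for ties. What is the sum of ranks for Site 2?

38

Sorted (descending): 639, 598, 557, 557, 548, 531, 458, 422, 345, 253
The 2 values of 557 occupy positions 3–4 → each gets rank 4.
Site 2 values → pooled ranks: 458→7, 253→10, 548→5, 639→1, 345→9, 531→6
Rank sum = 7 + 10 + 5 + 1 + 9 + 6 = 38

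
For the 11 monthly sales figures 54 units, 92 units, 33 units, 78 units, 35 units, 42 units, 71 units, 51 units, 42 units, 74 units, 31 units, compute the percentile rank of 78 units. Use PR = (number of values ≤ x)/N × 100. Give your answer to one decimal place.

N = 11.
Strictly below 78: 9. Equal to 78: 1.
PR = 10/11 × 100 = 90.9

90.9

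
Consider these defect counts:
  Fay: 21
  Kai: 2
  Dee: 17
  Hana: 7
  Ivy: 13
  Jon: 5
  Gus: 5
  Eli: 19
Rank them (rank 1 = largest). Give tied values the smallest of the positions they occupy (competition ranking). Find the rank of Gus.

Sorted (descending): 21, 19, 17, 13, 7, 5, 5, 2
The 2 values of 5 occupy positions 6–7 → each gets rank 6.
Gus has value 5 → rank 6.

6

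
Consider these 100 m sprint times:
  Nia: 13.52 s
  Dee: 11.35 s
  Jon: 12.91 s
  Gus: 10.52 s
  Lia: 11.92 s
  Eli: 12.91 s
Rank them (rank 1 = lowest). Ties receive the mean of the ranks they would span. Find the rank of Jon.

Sorted (ascending): 10.52, 11.35, 11.92, 12.91, 12.91, 13.52
The 2 values of 12.91 occupy positions 4–5 → average rank (4+5)/2 = 4.5.
Jon has value 12.91 s → rank 4.5.

4.5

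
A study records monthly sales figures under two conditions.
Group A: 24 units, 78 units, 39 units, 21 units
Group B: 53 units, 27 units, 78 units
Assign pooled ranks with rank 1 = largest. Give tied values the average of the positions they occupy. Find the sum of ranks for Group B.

9.5

Sorted (descending): 78, 78, 53, 39, 27, 24, 21
The 2 values of 78 occupy positions 1–2 → average rank (1+2)/2 = 1.5.
Group B values → pooled ranks: 53→3, 27→5, 78→1.5
Rank sum = 3 + 5 + 1.5 = 9.5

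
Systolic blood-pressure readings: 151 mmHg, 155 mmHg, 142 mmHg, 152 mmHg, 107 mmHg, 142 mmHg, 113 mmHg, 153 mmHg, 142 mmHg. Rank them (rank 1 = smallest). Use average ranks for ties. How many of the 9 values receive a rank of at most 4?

Sorted (ascending): 107, 113, 142, 142, 142, 151, 152, 153, 155
The 3 values of 142 occupy positions 3–5 → average rank 4.
Ranks ≤ 4: {1, 2, 4, 4, 4} → 5 values.

5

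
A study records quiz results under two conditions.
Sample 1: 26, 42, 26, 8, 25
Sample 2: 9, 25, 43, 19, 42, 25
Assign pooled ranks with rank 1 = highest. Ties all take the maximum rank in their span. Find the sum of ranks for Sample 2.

Sorted (descending): 43, 42, 42, 26, 26, 25, 25, 25, 19, 9, 8
The 2 values of 42 occupy positions 2–3 → each gets rank 3.
The 2 values of 26 occupy positions 4–5 → each gets rank 5.
The 3 values of 25 occupy positions 6–8 → each gets rank 8.
Sample 2 values → pooled ranks: 9→10, 25→8, 43→1, 19→9, 42→3, 25→8
Rank sum = 10 + 8 + 1 + 9 + 3 + 8 = 39

39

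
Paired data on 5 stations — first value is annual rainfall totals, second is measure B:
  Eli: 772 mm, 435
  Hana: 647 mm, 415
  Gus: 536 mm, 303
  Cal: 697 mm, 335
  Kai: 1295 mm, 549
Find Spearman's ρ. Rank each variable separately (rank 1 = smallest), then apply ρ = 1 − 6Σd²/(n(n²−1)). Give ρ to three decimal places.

0.900

Ranks of variable 1: 4, 2, 1, 3, 5
Ranks of variable 2: 4, 3, 1, 2, 5
d = r₁ − r₂: 0, -1, 0, 1, 0
d²: 0, 1, 0, 1, 0; Σd² = 2
ρ = 1 − 6·2/(5·24) = 1 − 12/120 = 0.900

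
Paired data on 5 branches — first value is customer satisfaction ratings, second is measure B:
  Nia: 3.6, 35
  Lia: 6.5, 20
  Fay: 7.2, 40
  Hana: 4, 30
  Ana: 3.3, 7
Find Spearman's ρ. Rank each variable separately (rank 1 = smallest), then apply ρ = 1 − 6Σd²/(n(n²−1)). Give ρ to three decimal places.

0.600

Ranks of variable 1: 2, 4, 5, 3, 1
Ranks of variable 2: 4, 2, 5, 3, 1
d = r₁ − r₂: -2, 2, 0, 0, 0
d²: 4, 4, 0, 0, 0; Σd² = 8
ρ = 1 − 6·8/(5·24) = 1 − 48/120 = 0.600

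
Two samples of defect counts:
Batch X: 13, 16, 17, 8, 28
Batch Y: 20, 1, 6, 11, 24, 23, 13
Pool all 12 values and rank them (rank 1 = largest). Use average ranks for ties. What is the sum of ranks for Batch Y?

Sorted (descending): 28, 24, 23, 20, 17, 16, 13, 13, 11, 8, 6, 1
The 2 values of 13 occupy positions 7–8 → average rank (7+8)/2 = 7.5.
Batch Y values → pooled ranks: 20→4, 1→12, 6→11, 11→9, 24→2, 23→3, 13→7.5
Rank sum = 4 + 12 + 11 + 9 + 2 + 3 + 7.5 = 48.5

48.5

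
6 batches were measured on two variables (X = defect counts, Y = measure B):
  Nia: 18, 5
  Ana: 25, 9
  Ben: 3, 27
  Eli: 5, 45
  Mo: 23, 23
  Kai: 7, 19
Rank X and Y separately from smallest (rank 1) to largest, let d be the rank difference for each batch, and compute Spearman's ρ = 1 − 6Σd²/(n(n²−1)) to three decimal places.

-0.657

Ranks of variable 1: 4, 6, 1, 2, 5, 3
Ranks of variable 2: 1, 2, 5, 6, 4, 3
d = r₁ − r₂: 3, 4, -4, -4, 1, 0
d²: 9, 16, 16, 16, 1, 0; Σd² = 58
ρ = 1 − 6·58/(6·35) = 1 − 348/210 = -0.657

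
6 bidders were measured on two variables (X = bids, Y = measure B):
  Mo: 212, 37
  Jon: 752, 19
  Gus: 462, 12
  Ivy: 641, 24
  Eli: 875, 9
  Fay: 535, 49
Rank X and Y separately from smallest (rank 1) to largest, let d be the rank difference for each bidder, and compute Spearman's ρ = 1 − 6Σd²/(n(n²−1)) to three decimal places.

Ranks of variable 1: 1, 5, 2, 4, 6, 3
Ranks of variable 2: 5, 3, 2, 4, 1, 6
d = r₁ − r₂: -4, 2, 0, 0, 5, -3
d²: 16, 4, 0, 0, 25, 9; Σd² = 54
ρ = 1 − 6·54/(6·35) = 1 − 324/210 = -0.543

-0.543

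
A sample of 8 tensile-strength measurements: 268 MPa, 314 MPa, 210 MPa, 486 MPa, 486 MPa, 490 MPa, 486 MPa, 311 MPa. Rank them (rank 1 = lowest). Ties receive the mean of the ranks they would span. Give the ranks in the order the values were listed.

Sorted (ascending): 210, 268, 311, 314, 486, 486, 486, 490
The 3 values of 486 occupy positions 5–7 → average rank 6.

2, 4, 1, 6, 6, 8, 6, 3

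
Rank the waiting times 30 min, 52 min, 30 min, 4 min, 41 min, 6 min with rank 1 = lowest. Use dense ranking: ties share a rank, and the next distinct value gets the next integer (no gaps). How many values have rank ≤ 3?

Sorted (ascending): 4, 6, 30, 30, 41, 52
The 2 values of 30 share dense rank 3.
Remaining distinct values take the next consecutive integers.
Ranks ≤ 3: {1, 2, 3, 3} → 4 values.

4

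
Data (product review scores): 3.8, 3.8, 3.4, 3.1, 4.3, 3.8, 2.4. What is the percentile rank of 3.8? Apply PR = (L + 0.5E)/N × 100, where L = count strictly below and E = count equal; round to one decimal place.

64.3

N = 7.
Strictly below 3.8: 3. Equal to 3.8: 3.
PR = (3 + 0.5·3)/7 × 100 = 64.3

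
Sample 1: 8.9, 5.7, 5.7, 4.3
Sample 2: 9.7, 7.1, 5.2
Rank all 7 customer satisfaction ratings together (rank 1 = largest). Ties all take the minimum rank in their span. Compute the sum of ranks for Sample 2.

10

Sorted (descending): 9.7, 8.9, 7.1, 5.7, 5.7, 5.2, 4.3
The 2 values of 5.7 occupy positions 4–5 → each gets rank 4.
Sample 2 values → pooled ranks: 9.7→1, 7.1→3, 5.2→6
Rank sum = 1 + 3 + 6 = 10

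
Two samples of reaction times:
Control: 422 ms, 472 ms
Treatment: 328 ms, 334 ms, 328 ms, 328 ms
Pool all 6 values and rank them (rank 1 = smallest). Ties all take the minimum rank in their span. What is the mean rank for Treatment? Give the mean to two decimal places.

1.75

Sorted (ascending): 328, 328, 328, 334, 422, 472
The 3 values of 328 occupy positions 1–3 → each gets rank 1.
Treatment values → pooled ranks: 328→1, 334→4, 328→1, 328→1
Mean rank = (1 + 4 + 1 + 1) / 4 = 1.75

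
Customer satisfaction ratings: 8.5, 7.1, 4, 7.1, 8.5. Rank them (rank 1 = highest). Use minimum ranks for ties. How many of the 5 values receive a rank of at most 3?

4

Sorted (descending): 8.5, 8.5, 7.1, 7.1, 4
The 2 values of 8.5 occupy positions 1–2 → each gets rank 1.
The 2 values of 7.1 occupy positions 3–4 → each gets rank 3.
Ranks ≤ 3: {1, 1, 3, 3} → 4 values.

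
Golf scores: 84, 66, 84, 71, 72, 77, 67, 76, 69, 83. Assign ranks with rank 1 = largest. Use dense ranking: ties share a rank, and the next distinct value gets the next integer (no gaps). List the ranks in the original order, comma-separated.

1, 9, 1, 6, 5, 3, 8, 4, 7, 2

Sorted (descending): 84, 84, 83, 77, 76, 72, 71, 69, 67, 66
The 2 values of 84 share dense rank 1.
Remaining distinct values take the next consecutive integers.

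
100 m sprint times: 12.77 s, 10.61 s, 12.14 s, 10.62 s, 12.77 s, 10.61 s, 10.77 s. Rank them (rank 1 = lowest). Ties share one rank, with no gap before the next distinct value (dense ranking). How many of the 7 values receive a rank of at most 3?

4

Sorted (ascending): 10.61, 10.61, 10.62, 10.77, 12.14, 12.77, 12.77
The 2 values of 10.61 share dense rank 1.
The 2 values of 12.77 share dense rank 5.
Remaining distinct values take the next consecutive integers.
Ranks ≤ 3: {1, 1, 2, 3} → 4 values.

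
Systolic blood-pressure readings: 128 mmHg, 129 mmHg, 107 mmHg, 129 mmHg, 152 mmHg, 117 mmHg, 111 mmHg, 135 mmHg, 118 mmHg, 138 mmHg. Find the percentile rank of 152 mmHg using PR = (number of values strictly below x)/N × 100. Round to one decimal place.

N = 10.
Strictly below 152: 9. Equal to 152: 1.
PR = 9/10 × 100 = 90.0

90.0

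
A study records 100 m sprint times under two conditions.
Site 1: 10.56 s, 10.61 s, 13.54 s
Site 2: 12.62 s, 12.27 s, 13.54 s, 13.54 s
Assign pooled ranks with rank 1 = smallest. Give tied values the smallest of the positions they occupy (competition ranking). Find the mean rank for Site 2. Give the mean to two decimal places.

Sorted (ascending): 10.56, 10.61, 12.27, 12.62, 13.54, 13.54, 13.54
The 3 values of 13.54 occupy positions 5–7 → each gets rank 5.
Site 2 values → pooled ranks: 12.62→4, 12.27→3, 13.54→5, 13.54→5
Mean rank = (4 + 3 + 5 + 5) / 4 = 4.25

4.25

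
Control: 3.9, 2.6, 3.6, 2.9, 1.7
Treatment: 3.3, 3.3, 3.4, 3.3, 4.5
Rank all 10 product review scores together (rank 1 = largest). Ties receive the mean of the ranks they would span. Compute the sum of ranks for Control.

Sorted (descending): 4.5, 3.9, 3.6, 3.4, 3.3, 3.3, 3.3, 2.9, 2.6, 1.7
The 3 values of 3.3 occupy positions 5–7 → average rank 6.
Control values → pooled ranks: 3.9→2, 2.6→9, 3.6→3, 2.9→8, 1.7→10
Rank sum = 2 + 9 + 3 + 8 + 10 = 32

32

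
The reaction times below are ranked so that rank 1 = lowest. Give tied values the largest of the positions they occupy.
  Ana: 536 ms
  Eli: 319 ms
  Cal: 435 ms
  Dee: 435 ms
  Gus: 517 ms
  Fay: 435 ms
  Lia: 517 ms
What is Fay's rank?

Sorted (ascending): 319, 435, 435, 435, 517, 517, 536
The 3 values of 435 occupy positions 2–4 → each gets rank 4.
The 2 values of 517 occupy positions 5–6 → each gets rank 6.
Fay has value 435 ms → rank 4.

4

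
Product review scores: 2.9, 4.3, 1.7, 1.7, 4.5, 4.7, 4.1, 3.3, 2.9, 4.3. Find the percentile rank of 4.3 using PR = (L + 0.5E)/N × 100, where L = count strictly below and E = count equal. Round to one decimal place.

N = 10.
Strictly below 4.3: 6. Equal to 4.3: 2.
PR = (6 + 0.5·2)/10 × 100 = 70.0

70.0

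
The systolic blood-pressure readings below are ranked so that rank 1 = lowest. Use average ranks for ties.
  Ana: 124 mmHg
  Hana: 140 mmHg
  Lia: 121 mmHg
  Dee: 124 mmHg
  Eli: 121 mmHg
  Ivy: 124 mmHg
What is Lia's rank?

1.5

Sorted (ascending): 121, 121, 124, 124, 124, 140
The 2 values of 121 occupy positions 1–2 → average rank (1+2)/2 = 1.5.
The 3 values of 124 occupy positions 3–5 → average rank 4.
Lia has value 121 mmHg → rank 1.5.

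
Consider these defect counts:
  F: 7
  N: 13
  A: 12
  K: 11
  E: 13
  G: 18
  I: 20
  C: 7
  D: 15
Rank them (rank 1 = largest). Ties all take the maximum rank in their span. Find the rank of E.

5

Sorted (descending): 20, 18, 15, 13, 13, 12, 11, 7, 7
The 2 values of 13 occupy positions 4–5 → each gets rank 5.
The 2 values of 7 occupy positions 8–9 → each gets rank 9.
E has value 13 → rank 5.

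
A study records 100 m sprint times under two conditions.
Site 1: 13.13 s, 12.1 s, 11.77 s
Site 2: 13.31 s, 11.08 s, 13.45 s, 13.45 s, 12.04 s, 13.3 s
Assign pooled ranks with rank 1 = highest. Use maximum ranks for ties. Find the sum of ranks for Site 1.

Sorted (descending): 13.45, 13.45, 13.31, 13.3, 13.13, 12.1, 12.04, 11.77, 11.08
The 2 values of 13.45 occupy positions 1–2 → each gets rank 2.
Site 1 values → pooled ranks: 13.13→5, 12.1→6, 11.77→8
Rank sum = 5 + 6 + 8 = 19

19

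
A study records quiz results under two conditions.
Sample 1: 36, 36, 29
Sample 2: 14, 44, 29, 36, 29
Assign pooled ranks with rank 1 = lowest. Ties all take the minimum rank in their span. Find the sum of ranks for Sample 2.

18

Sorted (ascending): 14, 29, 29, 29, 36, 36, 36, 44
The 3 values of 29 occupy positions 2–4 → each gets rank 2.
The 3 values of 36 occupy positions 5–7 → each gets rank 5.
Sample 2 values → pooled ranks: 14→1, 44→8, 29→2, 36→5, 29→2
Rank sum = 1 + 8 + 2 + 5 + 2 = 18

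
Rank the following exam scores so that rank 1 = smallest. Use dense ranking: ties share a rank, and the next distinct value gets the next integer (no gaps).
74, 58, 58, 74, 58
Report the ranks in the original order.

Sorted (ascending): 58, 58, 58, 74, 74
The 3 values of 58 share dense rank 1.
The 2 values of 74 share dense rank 2.

2, 1, 1, 2, 1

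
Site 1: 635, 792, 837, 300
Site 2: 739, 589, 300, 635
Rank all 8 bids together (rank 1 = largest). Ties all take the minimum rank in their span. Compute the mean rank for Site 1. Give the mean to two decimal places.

Sorted (descending): 837, 792, 739, 635, 635, 589, 300, 300
The 2 values of 635 occupy positions 4–5 → each gets rank 4.
The 2 values of 300 occupy positions 7–8 → each gets rank 7.
Site 1 values → pooled ranks: 635→4, 792→2, 837→1, 300→7
Mean rank = (4 + 2 + 1 + 7) / 4 = 3.50

3.50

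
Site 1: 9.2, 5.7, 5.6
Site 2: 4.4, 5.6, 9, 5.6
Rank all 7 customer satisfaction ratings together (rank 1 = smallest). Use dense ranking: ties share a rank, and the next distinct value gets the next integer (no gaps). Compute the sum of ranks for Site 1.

Sorted (ascending): 4.4, 5.6, 5.6, 5.6, 5.7, 9, 9.2
The 3 values of 5.6 share dense rank 2.
Remaining distinct values take the next consecutive integers.
Site 1 values → pooled ranks: 9.2→5, 5.7→3, 5.6→2
Rank sum = 5 + 3 + 2 = 10

10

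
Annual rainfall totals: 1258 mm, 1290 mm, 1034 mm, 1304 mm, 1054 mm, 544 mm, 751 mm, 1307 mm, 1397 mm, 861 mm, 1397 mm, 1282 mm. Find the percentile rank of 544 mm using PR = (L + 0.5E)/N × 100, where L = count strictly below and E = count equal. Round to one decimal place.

N = 12.
Strictly below 544: 0. Equal to 544: 1.
PR = (0 + 0.5·1)/12 × 100 = 4.2

4.2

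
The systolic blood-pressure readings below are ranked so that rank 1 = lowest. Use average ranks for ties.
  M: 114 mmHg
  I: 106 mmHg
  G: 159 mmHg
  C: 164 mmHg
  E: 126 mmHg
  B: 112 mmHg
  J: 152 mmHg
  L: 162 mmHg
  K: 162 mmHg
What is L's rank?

7.5

Sorted (ascending): 106, 112, 114, 126, 152, 159, 162, 162, 164
The 2 values of 162 occupy positions 7–8 → average rank (7+8)/2 = 7.5.
L has value 162 mmHg → rank 7.5.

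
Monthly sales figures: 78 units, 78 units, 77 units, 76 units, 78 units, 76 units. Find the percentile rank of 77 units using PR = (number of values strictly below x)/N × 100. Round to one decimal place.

33.3

N = 6.
Strictly below 77: 2. Equal to 77: 1.
PR = 2/6 × 100 = 33.3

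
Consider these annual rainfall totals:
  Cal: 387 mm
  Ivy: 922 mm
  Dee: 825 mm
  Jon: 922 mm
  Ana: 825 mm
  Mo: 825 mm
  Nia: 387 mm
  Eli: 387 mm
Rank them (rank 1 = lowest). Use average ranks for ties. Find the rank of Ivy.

7.5

Sorted (ascending): 387, 387, 387, 825, 825, 825, 922, 922
The 3 values of 387 occupy positions 1–3 → average rank 2.
The 3 values of 825 occupy positions 4–6 → average rank 5.
The 2 values of 922 occupy positions 7–8 → average rank (7+8)/2 = 7.5.
Ivy has value 922 mm → rank 7.5.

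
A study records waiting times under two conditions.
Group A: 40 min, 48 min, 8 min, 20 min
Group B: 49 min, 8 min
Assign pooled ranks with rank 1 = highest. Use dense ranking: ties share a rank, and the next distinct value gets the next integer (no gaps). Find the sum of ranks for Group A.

Sorted (descending): 49, 48, 40, 20, 8, 8
The 2 values of 8 share dense rank 5.
Remaining distinct values take the next consecutive integers.
Group A values → pooled ranks: 40→3, 48→2, 8→5, 20→4
Rank sum = 3 + 2 + 5 + 4 = 14

14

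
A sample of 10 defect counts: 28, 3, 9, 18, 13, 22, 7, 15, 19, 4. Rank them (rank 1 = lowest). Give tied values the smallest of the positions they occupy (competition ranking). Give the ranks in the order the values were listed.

10, 1, 4, 7, 5, 9, 3, 6, 8, 2

Sorted (ascending): 3, 4, 7, 9, 13, 15, 18, 19, 22, 28
No ties — each value takes its position as its rank.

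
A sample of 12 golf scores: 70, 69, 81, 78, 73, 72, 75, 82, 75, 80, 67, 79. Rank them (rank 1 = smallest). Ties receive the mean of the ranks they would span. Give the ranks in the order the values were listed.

Sorted (ascending): 67, 69, 70, 72, 73, 75, 75, 78, 79, 80, 81, 82
The 2 values of 75 occupy positions 6–7 → average rank (6+7)/2 = 6.5.

3, 2, 11, 8, 5, 4, 6.5, 12, 6.5, 10, 1, 9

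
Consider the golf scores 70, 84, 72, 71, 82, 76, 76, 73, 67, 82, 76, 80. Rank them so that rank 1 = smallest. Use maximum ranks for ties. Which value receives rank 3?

Sorted (ascending): 67, 70, 71, 72, 73, 76, 76, 76, 80, 82, 82, 84
The 3 values of 76 occupy positions 6–8 → each gets rank 8.
The 2 values of 82 occupy positions 10–11 → each gets rank 11.
Rank 3 → value 71.

71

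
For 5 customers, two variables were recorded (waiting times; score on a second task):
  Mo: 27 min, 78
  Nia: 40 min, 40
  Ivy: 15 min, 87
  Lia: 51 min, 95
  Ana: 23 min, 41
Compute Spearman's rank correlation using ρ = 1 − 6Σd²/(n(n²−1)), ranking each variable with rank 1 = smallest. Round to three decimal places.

Ranks of variable 1: 3, 4, 1, 5, 2
Ranks of variable 2: 3, 1, 4, 5, 2
d = r₁ − r₂: 0, 3, -3, 0, 0
d²: 0, 9, 9, 0, 0; Σd² = 18
ρ = 1 − 6·18/(5·24) = 1 − 108/120 = 0.100

0.100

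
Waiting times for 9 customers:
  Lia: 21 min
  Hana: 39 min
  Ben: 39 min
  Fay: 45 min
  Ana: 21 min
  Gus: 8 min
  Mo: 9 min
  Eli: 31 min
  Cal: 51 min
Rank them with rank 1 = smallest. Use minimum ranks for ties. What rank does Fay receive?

8

Sorted (ascending): 8, 9, 21, 21, 31, 39, 39, 45, 51
The 2 values of 21 occupy positions 3–4 → each gets rank 3.
The 2 values of 39 occupy positions 6–7 → each gets rank 6.
Fay has value 45 min → rank 8.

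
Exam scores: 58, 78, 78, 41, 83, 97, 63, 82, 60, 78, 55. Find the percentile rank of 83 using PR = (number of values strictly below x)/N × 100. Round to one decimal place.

81.8

N = 11.
Strictly below 83: 9. Equal to 83: 1.
PR = 9/11 × 100 = 81.8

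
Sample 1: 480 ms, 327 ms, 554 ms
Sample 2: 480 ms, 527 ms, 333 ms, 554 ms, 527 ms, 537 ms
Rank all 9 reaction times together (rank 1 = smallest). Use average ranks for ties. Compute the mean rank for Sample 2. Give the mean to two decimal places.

5.33

Sorted (ascending): 327, 333, 480, 480, 527, 527, 537, 554, 554
The 2 values of 480 occupy positions 3–4 → average rank (3+4)/2 = 3.5.
The 2 values of 527 occupy positions 5–6 → average rank (5+6)/2 = 5.5.
The 2 values of 554 occupy positions 8–9 → average rank (8+9)/2 = 8.5.
Sample 2 values → pooled ranks: 480→3.5, 527→5.5, 333→2, 554→8.5, 527→5.5, 537→7
Mean rank = (3.5 + 5.5 + 2 + 8.5 + 5.5 + 7) / 6 = 5.33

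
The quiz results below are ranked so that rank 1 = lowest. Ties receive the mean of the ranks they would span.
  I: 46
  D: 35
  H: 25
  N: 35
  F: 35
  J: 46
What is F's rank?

3

Sorted (ascending): 25, 35, 35, 35, 46, 46
The 3 values of 35 occupy positions 2–4 → average rank 3.
The 2 values of 46 occupy positions 5–6 → average rank (5+6)/2 = 5.5.
F has value 35 → rank 3.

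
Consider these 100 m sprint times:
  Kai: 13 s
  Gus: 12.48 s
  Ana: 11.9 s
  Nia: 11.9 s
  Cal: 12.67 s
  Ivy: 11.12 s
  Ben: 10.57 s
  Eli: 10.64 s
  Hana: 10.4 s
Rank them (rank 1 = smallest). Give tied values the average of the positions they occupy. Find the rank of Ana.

Sorted (ascending): 10.4, 10.57, 10.64, 11.12, 11.9, 11.9, 12.48, 12.67, 13
The 2 values of 11.9 occupy positions 5–6 → average rank (5+6)/2 = 5.5.
Ana has value 11.9 s → rank 5.5.

5.5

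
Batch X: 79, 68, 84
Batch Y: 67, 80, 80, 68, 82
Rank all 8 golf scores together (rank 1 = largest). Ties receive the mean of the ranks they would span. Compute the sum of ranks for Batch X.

Sorted (descending): 84, 82, 80, 80, 79, 68, 68, 67
The 2 values of 80 occupy positions 3–4 → average rank (3+4)/2 = 3.5.
The 2 values of 68 occupy positions 6–7 → average rank (6+7)/2 = 6.5.
Batch X values → pooled ranks: 79→5, 68→6.5, 84→1
Rank sum = 5 + 6.5 + 1 = 12.5

12.5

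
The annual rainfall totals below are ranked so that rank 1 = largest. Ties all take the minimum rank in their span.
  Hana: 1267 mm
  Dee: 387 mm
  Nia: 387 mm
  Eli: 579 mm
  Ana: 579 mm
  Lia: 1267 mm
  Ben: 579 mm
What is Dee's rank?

6

Sorted (descending): 1267, 1267, 579, 579, 579, 387, 387
The 2 values of 1267 occupy positions 1–2 → each gets rank 1.
The 3 values of 579 occupy positions 3–5 → each gets rank 3.
The 2 values of 387 occupy positions 6–7 → each gets rank 6.
Dee has value 387 mm → rank 6.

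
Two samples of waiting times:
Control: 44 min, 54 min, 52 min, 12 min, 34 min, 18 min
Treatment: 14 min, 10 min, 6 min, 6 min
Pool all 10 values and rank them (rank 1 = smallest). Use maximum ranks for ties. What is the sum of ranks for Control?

Sorted (ascending): 6, 6, 10, 12, 14, 18, 34, 44, 52, 54
The 2 values of 6 occupy positions 1–2 → each gets rank 2.
Control values → pooled ranks: 44→8, 54→10, 52→9, 12→4, 34→7, 18→6
Rank sum = 8 + 10 + 9 + 4 + 7 + 6 = 44

44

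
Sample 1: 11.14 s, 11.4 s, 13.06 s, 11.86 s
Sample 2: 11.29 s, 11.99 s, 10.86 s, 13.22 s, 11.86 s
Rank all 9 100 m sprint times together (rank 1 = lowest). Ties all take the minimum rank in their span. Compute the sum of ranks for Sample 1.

19

Sorted (ascending): 10.86, 11.14, 11.29, 11.4, 11.86, 11.86, 11.99, 13.06, 13.22
The 2 values of 11.86 occupy positions 5–6 → each gets rank 5.
Sample 1 values → pooled ranks: 11.14→2, 11.4→4, 13.06→8, 11.86→5
Rank sum = 2 + 4 + 8 + 5 = 19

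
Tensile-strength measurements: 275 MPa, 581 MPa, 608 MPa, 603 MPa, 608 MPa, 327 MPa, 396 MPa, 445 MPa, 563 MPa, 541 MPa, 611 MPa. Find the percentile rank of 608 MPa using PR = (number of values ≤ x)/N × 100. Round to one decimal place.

90.9

N = 11.
Strictly below 608: 8. Equal to 608: 2.
PR = 10/11 × 100 = 90.9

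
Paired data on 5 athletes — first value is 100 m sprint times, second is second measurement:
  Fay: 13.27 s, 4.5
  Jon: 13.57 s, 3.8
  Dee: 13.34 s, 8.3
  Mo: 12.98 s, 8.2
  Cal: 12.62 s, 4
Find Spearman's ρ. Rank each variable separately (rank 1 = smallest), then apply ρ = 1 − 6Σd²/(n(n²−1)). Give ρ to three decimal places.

-0.100

Ranks of variable 1: 3, 5, 4, 2, 1
Ranks of variable 2: 3, 1, 5, 4, 2
d = r₁ − r₂: 0, 4, -1, -2, -1
d²: 0, 16, 1, 4, 1; Σd² = 22
ρ = 1 − 6·22/(5·24) = 1 − 132/120 = -0.100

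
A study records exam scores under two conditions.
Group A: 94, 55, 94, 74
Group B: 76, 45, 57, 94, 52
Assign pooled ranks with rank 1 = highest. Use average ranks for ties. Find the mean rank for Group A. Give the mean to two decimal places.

4.00

Sorted (descending): 94, 94, 94, 76, 74, 57, 55, 52, 45
The 3 values of 94 occupy positions 1–3 → average rank 2.
Group A values → pooled ranks: 94→2, 55→7, 94→2, 74→5
Mean rank = (2 + 7 + 2 + 5) / 4 = 4.00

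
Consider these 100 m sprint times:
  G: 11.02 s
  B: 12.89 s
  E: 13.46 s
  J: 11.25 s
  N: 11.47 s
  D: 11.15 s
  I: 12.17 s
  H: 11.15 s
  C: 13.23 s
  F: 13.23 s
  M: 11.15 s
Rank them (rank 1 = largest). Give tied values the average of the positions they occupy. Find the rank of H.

9

Sorted (descending): 13.46, 13.23, 13.23, 12.89, 12.17, 11.47, 11.25, 11.15, 11.15, 11.15, 11.02
The 2 values of 13.23 occupy positions 2–3 → average rank (2+3)/2 = 2.5.
The 3 values of 11.15 occupy positions 8–10 → average rank 9.
H has value 11.15 s → rank 9.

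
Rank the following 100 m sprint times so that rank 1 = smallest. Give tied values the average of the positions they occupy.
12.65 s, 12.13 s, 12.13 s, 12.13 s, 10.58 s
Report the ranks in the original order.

Sorted (ascending): 10.58, 12.13, 12.13, 12.13, 12.65
The 3 values of 12.13 occupy positions 2–4 → average rank 3.

5, 3, 3, 3, 1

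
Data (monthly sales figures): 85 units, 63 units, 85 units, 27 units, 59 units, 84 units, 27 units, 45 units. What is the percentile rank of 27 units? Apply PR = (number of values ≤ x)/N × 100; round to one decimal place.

25.0

N = 8.
Strictly below 27: 0. Equal to 27: 2.
PR = 2/8 × 100 = 25.0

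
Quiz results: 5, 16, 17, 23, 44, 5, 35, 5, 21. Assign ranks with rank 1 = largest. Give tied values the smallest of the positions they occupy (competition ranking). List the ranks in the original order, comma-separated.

7, 6, 5, 3, 1, 7, 2, 7, 4

Sorted (descending): 44, 35, 23, 21, 17, 16, 5, 5, 5
The 3 values of 5 occupy positions 7–9 → each gets rank 7.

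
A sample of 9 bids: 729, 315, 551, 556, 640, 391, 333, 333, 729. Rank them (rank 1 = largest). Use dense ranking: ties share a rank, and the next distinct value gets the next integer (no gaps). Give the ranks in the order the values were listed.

1, 7, 4, 3, 2, 5, 6, 6, 1

Sorted (descending): 729, 729, 640, 556, 551, 391, 333, 333, 315
The 2 values of 729 share dense rank 1.
The 2 values of 333 share dense rank 6.
Remaining distinct values take the next consecutive integers.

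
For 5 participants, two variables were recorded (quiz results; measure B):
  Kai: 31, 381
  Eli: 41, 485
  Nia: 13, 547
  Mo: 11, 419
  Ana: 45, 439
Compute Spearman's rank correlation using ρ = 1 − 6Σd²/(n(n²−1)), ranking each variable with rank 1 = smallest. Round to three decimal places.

Ranks of variable 1: 3, 4, 2, 1, 5
Ranks of variable 2: 1, 4, 5, 2, 3
d = r₁ − r₂: 2, 0, -3, -1, 2
d²: 4, 0, 9, 1, 4; Σd² = 18
ρ = 1 − 6·18/(5·24) = 1 − 108/120 = 0.100

0.100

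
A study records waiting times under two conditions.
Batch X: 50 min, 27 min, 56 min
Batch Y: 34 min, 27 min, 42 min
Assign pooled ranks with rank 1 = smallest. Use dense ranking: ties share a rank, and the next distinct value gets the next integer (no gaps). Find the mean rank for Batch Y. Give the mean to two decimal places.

2.00

Sorted (ascending): 27, 27, 34, 42, 50, 56
The 2 values of 27 share dense rank 1.
Remaining distinct values take the next consecutive integers.
Batch Y values → pooled ranks: 34→2, 27→1, 42→3
Mean rank = (2 + 1 + 3) / 3 = 2.00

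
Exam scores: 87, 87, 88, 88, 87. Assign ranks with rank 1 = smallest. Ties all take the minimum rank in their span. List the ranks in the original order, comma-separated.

1, 1, 4, 4, 1

Sorted (ascending): 87, 87, 87, 88, 88
The 3 values of 87 occupy positions 1–3 → each gets rank 1.
The 2 values of 88 occupy positions 4–5 → each gets rank 4.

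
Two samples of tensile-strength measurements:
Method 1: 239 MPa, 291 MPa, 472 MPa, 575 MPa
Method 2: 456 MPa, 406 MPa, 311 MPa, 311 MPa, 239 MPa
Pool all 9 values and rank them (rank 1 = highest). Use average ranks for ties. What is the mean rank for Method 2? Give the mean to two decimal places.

Sorted (descending): 575, 472, 456, 406, 311, 311, 291, 239, 239
The 2 values of 311 occupy positions 5–6 → average rank (5+6)/2 = 5.5.
The 2 values of 239 occupy positions 8–9 → average rank (8+9)/2 = 8.5.
Method 2 values → pooled ranks: 456→3, 406→4, 311→5.5, 311→5.5, 239→8.5
Mean rank = (3 + 4 + 5.5 + 5.5 + 8.5) / 5 = 5.30

5.30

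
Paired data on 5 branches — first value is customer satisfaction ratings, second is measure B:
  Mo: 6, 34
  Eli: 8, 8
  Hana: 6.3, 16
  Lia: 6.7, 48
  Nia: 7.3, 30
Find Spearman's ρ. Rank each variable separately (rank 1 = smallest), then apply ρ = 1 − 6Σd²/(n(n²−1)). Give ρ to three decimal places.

Ranks of variable 1: 1, 5, 2, 3, 4
Ranks of variable 2: 4, 1, 2, 5, 3
d = r₁ − r₂: -3, 4, 0, -2, 1
d²: 9, 16, 0, 4, 1; Σd² = 30
ρ = 1 − 6·30/(5·24) = 1 − 180/120 = -0.500

-0.500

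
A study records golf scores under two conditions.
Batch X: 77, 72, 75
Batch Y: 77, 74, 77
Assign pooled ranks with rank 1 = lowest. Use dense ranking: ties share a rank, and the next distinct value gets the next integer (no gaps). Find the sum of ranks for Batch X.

8

Sorted (ascending): 72, 74, 75, 77, 77, 77
The 3 values of 77 share dense rank 4.
Remaining distinct values take the next consecutive integers.
Batch X values → pooled ranks: 77→4, 72→1, 75→3
Rank sum = 4 + 1 + 3 = 8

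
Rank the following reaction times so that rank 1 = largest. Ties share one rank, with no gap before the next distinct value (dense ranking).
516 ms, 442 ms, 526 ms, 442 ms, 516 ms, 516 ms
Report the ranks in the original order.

Sorted (descending): 526, 516, 516, 516, 442, 442
The 3 values of 516 share dense rank 2.
The 2 values of 442 share dense rank 3.
Remaining distinct values take the next consecutive integers.

2, 3, 1, 3, 2, 2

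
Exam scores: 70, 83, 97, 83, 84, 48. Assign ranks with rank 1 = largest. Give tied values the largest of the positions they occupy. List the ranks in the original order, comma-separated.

Sorted (descending): 97, 84, 83, 83, 70, 48
The 2 values of 83 occupy positions 3–4 → each gets rank 4.

5, 4, 1, 4, 2, 6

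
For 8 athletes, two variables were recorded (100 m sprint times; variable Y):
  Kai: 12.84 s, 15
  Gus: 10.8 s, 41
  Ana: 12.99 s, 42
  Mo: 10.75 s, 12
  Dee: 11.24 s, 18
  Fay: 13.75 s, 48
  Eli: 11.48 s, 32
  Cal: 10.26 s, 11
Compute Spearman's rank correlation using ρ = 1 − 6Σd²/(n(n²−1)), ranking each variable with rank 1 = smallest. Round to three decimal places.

0.786

Ranks of variable 1: 6, 3, 7, 2, 4, 8, 5, 1
Ranks of variable 2: 3, 6, 7, 2, 4, 8, 5, 1
d = r₁ − r₂: 3, -3, 0, 0, 0, 0, 0, 0
d²: 9, 9, 0, 0, 0, 0, 0, 0; Σd² = 18
ρ = 1 − 6·18/(8·63) = 1 − 108/504 = 0.786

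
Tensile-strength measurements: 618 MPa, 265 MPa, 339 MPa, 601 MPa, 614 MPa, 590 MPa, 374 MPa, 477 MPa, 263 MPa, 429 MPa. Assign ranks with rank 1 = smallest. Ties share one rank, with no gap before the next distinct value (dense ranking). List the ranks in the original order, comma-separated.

Sorted (ascending): 263, 265, 339, 374, 429, 477, 590, 601, 614, 618
No ties — each value takes its position as its rank.

10, 2, 3, 8, 9, 7, 4, 6, 1, 5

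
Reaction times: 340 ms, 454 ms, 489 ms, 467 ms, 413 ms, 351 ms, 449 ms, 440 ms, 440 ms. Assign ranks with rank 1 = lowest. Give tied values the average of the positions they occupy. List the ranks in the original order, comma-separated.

1, 7, 9, 8, 3, 2, 6, 4.5, 4.5

Sorted (ascending): 340, 351, 413, 440, 440, 449, 454, 467, 489
The 2 values of 440 occupy positions 4–5 → average rank (4+5)/2 = 4.5.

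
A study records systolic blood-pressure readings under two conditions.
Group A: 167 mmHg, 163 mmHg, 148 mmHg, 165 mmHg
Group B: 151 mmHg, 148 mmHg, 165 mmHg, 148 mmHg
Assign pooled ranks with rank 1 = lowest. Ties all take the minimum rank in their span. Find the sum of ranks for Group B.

12

Sorted (ascending): 148, 148, 148, 151, 163, 165, 165, 167
The 3 values of 148 occupy positions 1–3 → each gets rank 1.
The 2 values of 165 occupy positions 6–7 → each gets rank 6.
Group B values → pooled ranks: 151→4, 148→1, 165→6, 148→1
Rank sum = 4 + 1 + 6 + 1 = 12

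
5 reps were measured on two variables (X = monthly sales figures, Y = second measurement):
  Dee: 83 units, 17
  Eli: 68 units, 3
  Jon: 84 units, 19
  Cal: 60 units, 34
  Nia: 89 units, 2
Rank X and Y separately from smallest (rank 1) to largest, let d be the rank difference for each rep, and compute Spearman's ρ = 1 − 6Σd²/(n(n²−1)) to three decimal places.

Ranks of variable 1: 3, 2, 4, 1, 5
Ranks of variable 2: 3, 2, 4, 5, 1
d = r₁ − r₂: 0, 0, 0, -4, 4
d²: 0, 0, 0, 16, 16; Σd² = 32
ρ = 1 − 6·32/(5·24) = 1 − 192/120 = -0.600

-0.600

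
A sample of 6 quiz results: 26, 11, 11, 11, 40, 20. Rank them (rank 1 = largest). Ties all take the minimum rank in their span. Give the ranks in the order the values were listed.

2, 4, 4, 4, 1, 3

Sorted (descending): 40, 26, 20, 11, 11, 11
The 3 values of 11 occupy positions 4–6 → each gets rank 4.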